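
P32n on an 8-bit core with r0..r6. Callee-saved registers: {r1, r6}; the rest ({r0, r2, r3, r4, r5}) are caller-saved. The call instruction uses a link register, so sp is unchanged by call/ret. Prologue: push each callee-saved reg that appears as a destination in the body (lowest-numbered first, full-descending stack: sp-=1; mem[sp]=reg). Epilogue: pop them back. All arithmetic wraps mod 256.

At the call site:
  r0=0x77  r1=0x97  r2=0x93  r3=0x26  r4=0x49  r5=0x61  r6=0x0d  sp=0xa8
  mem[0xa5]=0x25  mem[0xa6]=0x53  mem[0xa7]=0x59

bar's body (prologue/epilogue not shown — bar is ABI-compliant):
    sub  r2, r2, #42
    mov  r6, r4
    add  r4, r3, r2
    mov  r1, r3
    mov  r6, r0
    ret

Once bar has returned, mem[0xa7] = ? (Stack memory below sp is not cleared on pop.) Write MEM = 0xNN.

prologue: push r1 → mem[0xa7]=0x97, sp=0xa7
prologue: push r6 → mem[0xa6]=0x0d, sp=0xa6
body[0] sub  r2, r2, #42 → r2=0x69
body[1] mov  r6, r4 → r6=0x49
body[2] add  r4, r3, r2 → r4=0x8f
body[3] mov  r1, r3 → r1=0x26
body[4] mov  r6, r0 → r6=0x77
epilogue: pop r6=0x0d, sp=0xa7
epilogue: pop r1=0x97, sp=0xa8
prologue pushed ['r1', 'r6'] at ['0xa7', '0xa6']

MEM = 0x97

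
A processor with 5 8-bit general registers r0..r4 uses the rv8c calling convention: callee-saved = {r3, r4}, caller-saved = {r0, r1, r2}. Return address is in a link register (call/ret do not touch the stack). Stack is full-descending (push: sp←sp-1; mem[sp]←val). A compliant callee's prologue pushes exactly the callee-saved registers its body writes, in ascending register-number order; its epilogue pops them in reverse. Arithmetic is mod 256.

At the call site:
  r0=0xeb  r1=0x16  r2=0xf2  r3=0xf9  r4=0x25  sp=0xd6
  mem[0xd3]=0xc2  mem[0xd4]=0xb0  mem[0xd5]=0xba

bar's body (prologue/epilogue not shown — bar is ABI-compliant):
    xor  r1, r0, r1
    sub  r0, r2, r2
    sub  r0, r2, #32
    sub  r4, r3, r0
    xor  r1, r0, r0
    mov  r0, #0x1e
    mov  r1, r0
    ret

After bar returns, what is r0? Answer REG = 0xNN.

prologue: push r4 -> mem[0xd5]=0x25, sp=0xd5
body[0] xor  r1, r0, r1 -> r1=0xfd
body[1] sub  r0, r2, r2 -> r0=0x00
body[2] sub  r0, r2, #32 -> r0=0xd2
body[3] sub  r4, r3, r0 -> r4=0x27
body[4] xor  r1, r0, r0 -> r1=0x00
body[5] mov  r0, #0x1e -> r0=0x1e
body[6] mov  r1, r0 -> r1=0x1e
epilogue: pop r4=0x25, sp=0xd6
r0 is caller-saved -> body value

REG = 0x1e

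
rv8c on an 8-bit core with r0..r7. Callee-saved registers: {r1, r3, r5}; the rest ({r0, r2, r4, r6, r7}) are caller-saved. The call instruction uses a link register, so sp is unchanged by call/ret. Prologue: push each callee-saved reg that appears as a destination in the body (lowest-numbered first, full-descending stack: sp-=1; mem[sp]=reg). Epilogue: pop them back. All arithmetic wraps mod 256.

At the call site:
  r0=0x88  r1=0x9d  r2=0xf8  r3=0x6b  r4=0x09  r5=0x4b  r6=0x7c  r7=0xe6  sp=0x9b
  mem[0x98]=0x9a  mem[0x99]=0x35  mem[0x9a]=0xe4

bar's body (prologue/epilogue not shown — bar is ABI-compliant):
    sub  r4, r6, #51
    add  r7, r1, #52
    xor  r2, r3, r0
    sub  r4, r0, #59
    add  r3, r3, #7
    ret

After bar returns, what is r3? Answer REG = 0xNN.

prologue: push r3 -> mem[0x9a]=0x6b, sp=0x9a
body[0] sub  r4, r6, #51 -> r4=0x49
body[1] add  r7, r1, #52 -> r7=0xd1
body[2] xor  r2, r3, r0 -> r2=0xe3
body[3] sub  r4, r0, #59 -> r4=0x4d
body[4] add  r3, r3, #7 -> r3=0x72
epilogue: pop r3=0x6b, sp=0x9b
r3 is callee-saved -> restored

REG = 0x6b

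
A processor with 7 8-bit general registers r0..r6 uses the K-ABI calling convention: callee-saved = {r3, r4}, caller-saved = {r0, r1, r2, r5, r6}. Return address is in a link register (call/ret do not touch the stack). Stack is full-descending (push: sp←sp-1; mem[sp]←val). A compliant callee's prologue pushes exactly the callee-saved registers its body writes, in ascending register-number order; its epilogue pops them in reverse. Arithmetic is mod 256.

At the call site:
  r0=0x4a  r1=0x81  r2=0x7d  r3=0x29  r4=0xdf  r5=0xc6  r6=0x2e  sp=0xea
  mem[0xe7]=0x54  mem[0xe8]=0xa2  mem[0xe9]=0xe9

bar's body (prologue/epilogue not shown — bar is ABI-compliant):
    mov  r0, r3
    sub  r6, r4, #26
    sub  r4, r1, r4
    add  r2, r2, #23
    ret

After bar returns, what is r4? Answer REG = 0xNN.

prologue: push r4 → mem[0xe9]=0xdf, sp=0xe9
body[0] mov  r0, r3 → r0=0x29
body[1] sub  r6, r4, #26 → r6=0xc5
body[2] sub  r4, r1, r4 → r4=0xa2
body[3] add  r2, r2, #23 → r2=0x94
epilogue: pop r4=0xdf, sp=0xea
r4 is callee-saved → restored

REG = 0xdf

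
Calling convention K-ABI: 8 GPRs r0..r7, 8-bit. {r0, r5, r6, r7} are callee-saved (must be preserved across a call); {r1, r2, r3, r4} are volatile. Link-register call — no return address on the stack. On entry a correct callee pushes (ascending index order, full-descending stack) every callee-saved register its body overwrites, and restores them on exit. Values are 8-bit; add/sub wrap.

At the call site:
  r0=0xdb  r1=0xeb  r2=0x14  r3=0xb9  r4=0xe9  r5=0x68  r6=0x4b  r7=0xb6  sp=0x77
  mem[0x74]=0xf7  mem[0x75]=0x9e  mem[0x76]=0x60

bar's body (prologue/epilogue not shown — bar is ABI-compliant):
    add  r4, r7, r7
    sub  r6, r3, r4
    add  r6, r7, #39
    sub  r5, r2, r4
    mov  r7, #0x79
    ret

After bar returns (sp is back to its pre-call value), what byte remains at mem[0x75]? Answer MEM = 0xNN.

prologue: push r5 → mem[0x76]=0x68, sp=0x76
prologue: push r6 → mem[0x75]=0x4b, sp=0x75
prologue: push r7 → mem[0x74]=0xb6, sp=0x74
body[0] add  r4, r7, r7 → r4=0x6c
body[1] sub  r6, r3, r4 → r6=0x4d
body[2] add  r6, r7, #39 → r6=0xdd
body[3] sub  r5, r2, r4 → r5=0xa8
body[4] mov  r7, #0x79 → r7=0x79
epilogue: pop r7=0xb6, sp=0x75
epilogue: pop r6=0x4b, sp=0x76
epilogue: pop r5=0x68, sp=0x77
prologue pushed ['r5', 'r6', 'r7'] at ['0x76', '0x75', '0x74']

MEM = 0x4b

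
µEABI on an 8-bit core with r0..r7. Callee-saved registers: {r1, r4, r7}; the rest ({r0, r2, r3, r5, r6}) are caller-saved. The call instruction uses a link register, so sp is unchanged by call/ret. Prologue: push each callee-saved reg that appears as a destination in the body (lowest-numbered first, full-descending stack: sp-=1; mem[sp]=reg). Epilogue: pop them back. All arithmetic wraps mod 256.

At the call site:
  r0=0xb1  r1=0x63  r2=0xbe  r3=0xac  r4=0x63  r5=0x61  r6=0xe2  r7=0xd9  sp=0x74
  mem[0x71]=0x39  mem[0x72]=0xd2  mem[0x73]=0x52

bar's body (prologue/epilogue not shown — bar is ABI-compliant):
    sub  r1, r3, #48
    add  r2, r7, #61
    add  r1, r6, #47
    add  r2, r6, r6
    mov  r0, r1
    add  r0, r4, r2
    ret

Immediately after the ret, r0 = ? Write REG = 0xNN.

REG = 0x27

prologue: push r1 -> mem[0x73]=0x63, sp=0x73
body[0] sub  r1, r3, #48 -> r1=0x7c
body[1] add  r2, r7, #61 -> r2=0x16
body[2] add  r1, r6, #47 -> r1=0x11
body[3] add  r2, r6, r6 -> r2=0xc4
body[4] mov  r0, r1 -> r0=0x11
body[5] add  r0, r4, r2 -> r0=0x27
epilogue: pop r1=0x63, sp=0x74
r0 is caller-saved -> body value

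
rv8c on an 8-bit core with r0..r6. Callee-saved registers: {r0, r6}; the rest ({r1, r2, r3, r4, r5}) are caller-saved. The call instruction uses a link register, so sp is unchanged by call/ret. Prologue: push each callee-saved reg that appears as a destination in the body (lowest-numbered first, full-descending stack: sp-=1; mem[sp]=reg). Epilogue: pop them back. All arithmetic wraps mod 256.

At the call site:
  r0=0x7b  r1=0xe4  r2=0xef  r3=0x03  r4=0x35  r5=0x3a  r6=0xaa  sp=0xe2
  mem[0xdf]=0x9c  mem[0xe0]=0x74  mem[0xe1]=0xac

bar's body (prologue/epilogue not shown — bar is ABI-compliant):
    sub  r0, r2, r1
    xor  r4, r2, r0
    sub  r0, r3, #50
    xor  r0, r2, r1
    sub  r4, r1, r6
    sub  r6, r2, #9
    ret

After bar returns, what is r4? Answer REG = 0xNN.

prologue: push r0 -> mem[0xe1]=0x7b, sp=0xe1
prologue: push r6 -> mem[0xe0]=0xaa, sp=0xe0
body[0] sub  r0, r2, r1 -> r0=0x0b
body[1] xor  r4, r2, r0 -> r4=0xe4
body[2] sub  r0, r3, #50 -> r0=0xd1
body[3] xor  r0, r2, r1 -> r0=0x0b
body[4] sub  r4, r1, r6 -> r4=0x3a
body[5] sub  r6, r2, #9 -> r6=0xe6
epilogue: pop r6=0xaa, sp=0xe1
epilogue: pop r0=0x7b, sp=0xe2
r4 is caller-saved -> body value

REG = 0x3a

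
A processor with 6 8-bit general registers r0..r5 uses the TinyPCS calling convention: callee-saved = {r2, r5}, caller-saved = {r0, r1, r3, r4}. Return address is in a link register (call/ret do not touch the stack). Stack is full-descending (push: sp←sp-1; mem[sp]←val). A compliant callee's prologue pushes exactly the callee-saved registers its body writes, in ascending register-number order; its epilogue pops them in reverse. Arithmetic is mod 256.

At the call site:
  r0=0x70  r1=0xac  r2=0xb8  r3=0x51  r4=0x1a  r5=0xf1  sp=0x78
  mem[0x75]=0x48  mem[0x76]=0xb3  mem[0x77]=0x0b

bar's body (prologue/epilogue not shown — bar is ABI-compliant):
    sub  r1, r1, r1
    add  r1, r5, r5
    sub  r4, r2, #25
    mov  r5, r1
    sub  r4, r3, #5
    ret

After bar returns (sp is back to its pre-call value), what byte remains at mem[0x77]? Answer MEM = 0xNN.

prologue: push r5 -> mem[0x77]=0xf1, sp=0x77
body[0] sub  r1, r1, r1 -> r1=0x00
body[1] add  r1, r5, r5 -> r1=0xe2
body[2] sub  r4, r2, #25 -> r4=0x9f
body[3] mov  r5, r1 -> r5=0xe2
body[4] sub  r4, r3, #5 -> r4=0x4c
epilogue: pop r5=0xf1, sp=0x78
prologue pushed ['r5'] at ['0x77']

MEM = 0xf1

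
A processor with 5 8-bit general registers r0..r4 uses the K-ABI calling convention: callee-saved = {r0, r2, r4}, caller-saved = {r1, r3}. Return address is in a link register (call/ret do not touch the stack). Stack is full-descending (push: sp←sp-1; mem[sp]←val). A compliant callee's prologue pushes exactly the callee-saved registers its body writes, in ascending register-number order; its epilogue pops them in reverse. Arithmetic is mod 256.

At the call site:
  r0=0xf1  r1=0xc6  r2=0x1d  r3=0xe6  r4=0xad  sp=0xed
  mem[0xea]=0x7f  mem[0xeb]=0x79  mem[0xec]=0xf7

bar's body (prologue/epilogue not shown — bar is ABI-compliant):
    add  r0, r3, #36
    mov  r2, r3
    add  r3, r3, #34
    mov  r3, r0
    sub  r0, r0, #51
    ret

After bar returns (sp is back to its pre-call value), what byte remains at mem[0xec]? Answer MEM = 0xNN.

prologue: push r0 -> mem[0xec]=0xf1, sp=0xec
prologue: push r2 -> mem[0xeb]=0x1d, sp=0xeb
body[0] add  r0, r3, #36 -> r0=0x0a
body[1] mov  r2, r3 -> r2=0xe6
body[2] add  r3, r3, #34 -> r3=0x08
body[3] mov  r3, r0 -> r3=0x0a
body[4] sub  r0, r0, #51 -> r0=0xd7
epilogue: pop r2=0x1d, sp=0xec
epilogue: pop r0=0xf1, sp=0xed
prologue pushed ['r0', 'r2'] at ['0xec', '0xeb']

MEM = 0xf1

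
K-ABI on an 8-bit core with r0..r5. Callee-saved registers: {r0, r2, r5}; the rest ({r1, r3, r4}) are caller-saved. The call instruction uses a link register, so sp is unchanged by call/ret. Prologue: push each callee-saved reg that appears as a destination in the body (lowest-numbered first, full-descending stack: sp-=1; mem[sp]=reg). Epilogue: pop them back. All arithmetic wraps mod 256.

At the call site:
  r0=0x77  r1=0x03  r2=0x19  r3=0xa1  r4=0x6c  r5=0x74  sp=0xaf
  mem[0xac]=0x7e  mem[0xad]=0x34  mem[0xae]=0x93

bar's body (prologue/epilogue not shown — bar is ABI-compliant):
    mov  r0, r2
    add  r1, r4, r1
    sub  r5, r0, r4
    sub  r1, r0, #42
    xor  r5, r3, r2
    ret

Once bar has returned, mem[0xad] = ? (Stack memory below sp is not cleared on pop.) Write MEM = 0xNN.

MEM = 0x74

prologue: push r0 -> mem[0xae]=0x77, sp=0xae
prologue: push r5 -> mem[0xad]=0x74, sp=0xad
body[0] mov  r0, r2 -> r0=0x19
body[1] add  r1, r4, r1 -> r1=0x6f
body[2] sub  r5, r0, r4 -> r5=0xad
body[3] sub  r1, r0, #42 -> r1=0xef
body[4] xor  r5, r3, r2 -> r5=0xb8
epilogue: pop r5=0x74, sp=0xae
epilogue: pop r0=0x77, sp=0xaf
prologue pushed ['r0', 'r5'] at ['0xae', '0xad']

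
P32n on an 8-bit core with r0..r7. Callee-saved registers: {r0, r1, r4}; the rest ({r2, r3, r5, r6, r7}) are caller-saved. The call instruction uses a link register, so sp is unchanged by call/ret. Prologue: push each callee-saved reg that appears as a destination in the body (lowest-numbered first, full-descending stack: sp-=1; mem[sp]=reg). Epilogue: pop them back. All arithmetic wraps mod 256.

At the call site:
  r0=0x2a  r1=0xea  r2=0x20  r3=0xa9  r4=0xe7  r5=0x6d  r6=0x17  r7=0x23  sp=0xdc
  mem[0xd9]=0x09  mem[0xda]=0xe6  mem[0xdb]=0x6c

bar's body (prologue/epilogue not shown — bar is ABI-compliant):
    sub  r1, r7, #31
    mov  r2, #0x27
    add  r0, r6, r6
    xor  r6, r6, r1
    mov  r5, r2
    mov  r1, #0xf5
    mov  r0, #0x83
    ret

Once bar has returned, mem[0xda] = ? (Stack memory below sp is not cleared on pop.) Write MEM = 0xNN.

prologue: push r0 → mem[0xdb]=0x2a, sp=0xdb
prologue: push r1 → mem[0xda]=0xea, sp=0xda
body[0] sub  r1, r7, #31 → r1=0x04
body[1] mov  r2, #0x27 → r2=0x27
body[2] add  r0, r6, r6 → r0=0x2e
body[3] xor  r6, r6, r1 → r6=0x13
body[4] mov  r5, r2 → r5=0x27
body[5] mov  r1, #0xf5 → r1=0xf5
body[6] mov  r0, #0x83 → r0=0x83
epilogue: pop r1=0xea, sp=0xdb
epilogue: pop r0=0x2a, sp=0xdc
prologue pushed ['r0', 'r1'] at ['0xdb', '0xda']

MEM = 0xea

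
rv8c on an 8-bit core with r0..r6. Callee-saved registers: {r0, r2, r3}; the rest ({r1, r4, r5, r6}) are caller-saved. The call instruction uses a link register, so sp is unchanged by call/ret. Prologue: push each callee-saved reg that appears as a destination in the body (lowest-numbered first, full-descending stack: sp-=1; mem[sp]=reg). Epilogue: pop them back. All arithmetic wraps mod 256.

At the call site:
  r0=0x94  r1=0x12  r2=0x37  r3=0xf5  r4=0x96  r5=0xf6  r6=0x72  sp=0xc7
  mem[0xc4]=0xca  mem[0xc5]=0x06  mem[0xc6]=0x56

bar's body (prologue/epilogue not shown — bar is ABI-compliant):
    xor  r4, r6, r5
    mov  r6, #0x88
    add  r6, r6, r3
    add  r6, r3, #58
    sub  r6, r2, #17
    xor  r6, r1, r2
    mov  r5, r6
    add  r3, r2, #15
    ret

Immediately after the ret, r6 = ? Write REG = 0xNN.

REG = 0x25

prologue: push r3 → mem[0xc6]=0xf5, sp=0xc6
body[0] xor  r4, r6, r5 → r4=0x84
body[1] mov  r6, #0x88 → r6=0x88
body[2] add  r6, r6, r3 → r6=0x7d
body[3] add  r6, r3, #58 → r6=0x2f
body[4] sub  r6, r2, #17 → r6=0x26
body[5] xor  r6, r1, r2 → r6=0x25
body[6] mov  r5, r6 → r5=0x25
body[7] add  r3, r2, #15 → r3=0x46
epilogue: pop r3=0xf5, sp=0xc7
r6 is caller-saved → body value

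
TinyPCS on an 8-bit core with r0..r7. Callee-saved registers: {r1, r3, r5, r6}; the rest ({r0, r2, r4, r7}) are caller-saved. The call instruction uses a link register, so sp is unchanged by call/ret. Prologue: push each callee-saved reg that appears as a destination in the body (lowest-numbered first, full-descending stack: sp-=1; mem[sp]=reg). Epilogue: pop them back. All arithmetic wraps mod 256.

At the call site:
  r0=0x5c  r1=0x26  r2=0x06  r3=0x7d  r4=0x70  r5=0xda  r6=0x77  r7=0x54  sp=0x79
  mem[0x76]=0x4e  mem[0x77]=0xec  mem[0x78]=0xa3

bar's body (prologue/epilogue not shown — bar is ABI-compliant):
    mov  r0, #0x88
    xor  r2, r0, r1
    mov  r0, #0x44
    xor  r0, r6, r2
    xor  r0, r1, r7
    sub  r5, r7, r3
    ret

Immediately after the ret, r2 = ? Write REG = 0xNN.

prologue: push r5 -> mem[0x78]=0xda, sp=0x78
body[0] mov  r0, #0x88 -> r0=0x88
body[1] xor  r2, r0, r1 -> r2=0xae
body[2] mov  r0, #0x44 -> r0=0x44
body[3] xor  r0, r6, r2 -> r0=0xd9
body[4] xor  r0, r1, r7 -> r0=0x72
body[5] sub  r5, r7, r3 -> r5=0xd7
epilogue: pop r5=0xda, sp=0x79
r2 is caller-saved -> body value

REG = 0xae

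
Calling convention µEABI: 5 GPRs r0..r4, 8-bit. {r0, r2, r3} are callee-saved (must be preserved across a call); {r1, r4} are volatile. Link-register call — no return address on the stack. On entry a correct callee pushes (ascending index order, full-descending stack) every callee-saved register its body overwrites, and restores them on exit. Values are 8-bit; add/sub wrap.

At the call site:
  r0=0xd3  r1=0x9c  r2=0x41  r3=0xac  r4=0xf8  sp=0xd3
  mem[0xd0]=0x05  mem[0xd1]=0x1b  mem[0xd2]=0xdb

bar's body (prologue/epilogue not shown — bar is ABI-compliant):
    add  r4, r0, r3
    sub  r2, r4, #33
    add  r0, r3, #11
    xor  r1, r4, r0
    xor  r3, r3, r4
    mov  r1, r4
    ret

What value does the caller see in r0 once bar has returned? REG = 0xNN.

prologue: push r0 → mem[0xd2]=0xd3, sp=0xd2
prologue: push r2 → mem[0xd1]=0x41, sp=0xd1
prologue: push r3 → mem[0xd0]=0xac, sp=0xd0
body[0] add  r4, r0, r3 → r4=0x7f
body[1] sub  r2, r4, #33 → r2=0x5e
body[2] add  r0, r3, #11 → r0=0xb7
body[3] xor  r1, r4, r0 → r1=0xc8
body[4] xor  r3, r3, r4 → r3=0xd3
body[5] mov  r1, r4 → r1=0x7f
epilogue: pop r3=0xac, sp=0xd1
epilogue: pop r2=0x41, sp=0xd2
epilogue: pop r0=0xd3, sp=0xd3
r0 is callee-saved → restored

REG = 0xd3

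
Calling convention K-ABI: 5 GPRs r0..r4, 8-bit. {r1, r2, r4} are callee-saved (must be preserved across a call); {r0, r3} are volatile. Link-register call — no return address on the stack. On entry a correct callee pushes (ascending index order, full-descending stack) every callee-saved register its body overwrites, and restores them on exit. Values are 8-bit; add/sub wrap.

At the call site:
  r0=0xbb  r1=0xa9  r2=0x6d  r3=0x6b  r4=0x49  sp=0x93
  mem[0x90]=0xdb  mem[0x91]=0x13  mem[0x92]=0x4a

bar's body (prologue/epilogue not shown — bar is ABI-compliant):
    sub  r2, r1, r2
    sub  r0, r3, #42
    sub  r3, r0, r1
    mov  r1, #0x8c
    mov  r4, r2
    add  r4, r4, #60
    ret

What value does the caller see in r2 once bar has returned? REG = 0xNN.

prologue: push r1 → mem[0x92]=0xa9, sp=0x92
prologue: push r2 → mem[0x91]=0x6d, sp=0x91
prologue: push r4 → mem[0x90]=0x49, sp=0x90
body[0] sub  r2, r1, r2 → r2=0x3c
body[1] sub  r0, r3, #42 → r0=0x41
body[2] sub  r3, r0, r1 → r3=0x98
body[3] mov  r1, #0x8c → r1=0x8c
body[4] mov  r4, r2 → r4=0x3c
body[5] add  r4, r4, #60 → r4=0x78
epilogue: pop r4=0x49, sp=0x91
epilogue: pop r2=0x6d, sp=0x92
epilogue: pop r1=0xa9, sp=0x93
r2 is callee-saved → restored

REG = 0x6d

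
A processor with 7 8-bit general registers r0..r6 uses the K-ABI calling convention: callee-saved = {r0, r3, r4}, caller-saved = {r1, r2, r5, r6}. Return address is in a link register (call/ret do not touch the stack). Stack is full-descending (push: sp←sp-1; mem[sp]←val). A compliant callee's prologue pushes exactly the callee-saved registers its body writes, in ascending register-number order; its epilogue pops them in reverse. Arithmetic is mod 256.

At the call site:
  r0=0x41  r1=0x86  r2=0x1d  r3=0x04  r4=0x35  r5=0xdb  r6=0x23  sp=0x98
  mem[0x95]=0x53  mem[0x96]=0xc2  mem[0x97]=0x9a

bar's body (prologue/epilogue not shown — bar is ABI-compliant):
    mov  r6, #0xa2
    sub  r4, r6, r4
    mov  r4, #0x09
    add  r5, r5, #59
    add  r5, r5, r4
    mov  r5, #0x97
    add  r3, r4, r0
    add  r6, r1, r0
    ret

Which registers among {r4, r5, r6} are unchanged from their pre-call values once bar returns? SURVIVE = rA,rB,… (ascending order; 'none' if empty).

prologue: push r3 -> mem[0x97]=0x04, sp=0x97
prologue: push r4 -> mem[0x96]=0x35, sp=0x96
body[0] mov  r6, #0xa2 -> r6=0xa2
body[1] sub  r4, r6, r4 -> r4=0x6d
body[2] mov  r4, #0x09 -> r4=0x09
body[3] add  r5, r5, #59 -> r5=0x16
body[4] add  r5, r5, r4 -> r5=0x1f
body[5] mov  r5, #0x97 -> r5=0x97
body[6] add  r3, r4, r0 -> r3=0x4a
body[7] add  r6, r1, r0 -> r6=0xc7
epilogue: pop r4=0x35, sp=0x97
epilogue: pop r3=0x04, sp=0x98
r4: callee-saved, written=True
r5: caller-saved, written=True
r6: caller-saved, written=True

SURVIVE = r4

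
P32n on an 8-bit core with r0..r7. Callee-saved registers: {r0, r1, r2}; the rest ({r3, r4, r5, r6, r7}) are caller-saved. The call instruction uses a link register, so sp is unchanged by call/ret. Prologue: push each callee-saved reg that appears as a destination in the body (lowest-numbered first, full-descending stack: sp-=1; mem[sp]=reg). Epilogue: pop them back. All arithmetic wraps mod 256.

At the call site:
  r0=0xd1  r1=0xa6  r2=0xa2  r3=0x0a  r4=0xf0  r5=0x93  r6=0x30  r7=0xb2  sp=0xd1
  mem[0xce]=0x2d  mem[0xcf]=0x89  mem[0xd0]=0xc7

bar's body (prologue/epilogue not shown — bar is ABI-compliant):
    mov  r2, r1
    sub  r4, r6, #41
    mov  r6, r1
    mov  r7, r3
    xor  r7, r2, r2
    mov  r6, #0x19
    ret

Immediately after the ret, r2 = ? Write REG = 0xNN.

REG = 0xa2

prologue: push r2 -> mem[0xd0]=0xa2, sp=0xd0
body[0] mov  r2, r1 -> r2=0xa6
body[1] sub  r4, r6, #41 -> r4=0x07
body[2] mov  r6, r1 -> r6=0xa6
body[3] mov  r7, r3 -> r7=0x0a
body[4] xor  r7, r2, r2 -> r7=0x00
body[5] mov  r6, #0x19 -> r6=0x19
epilogue: pop r2=0xa2, sp=0xd1
r2 is callee-saved -> restored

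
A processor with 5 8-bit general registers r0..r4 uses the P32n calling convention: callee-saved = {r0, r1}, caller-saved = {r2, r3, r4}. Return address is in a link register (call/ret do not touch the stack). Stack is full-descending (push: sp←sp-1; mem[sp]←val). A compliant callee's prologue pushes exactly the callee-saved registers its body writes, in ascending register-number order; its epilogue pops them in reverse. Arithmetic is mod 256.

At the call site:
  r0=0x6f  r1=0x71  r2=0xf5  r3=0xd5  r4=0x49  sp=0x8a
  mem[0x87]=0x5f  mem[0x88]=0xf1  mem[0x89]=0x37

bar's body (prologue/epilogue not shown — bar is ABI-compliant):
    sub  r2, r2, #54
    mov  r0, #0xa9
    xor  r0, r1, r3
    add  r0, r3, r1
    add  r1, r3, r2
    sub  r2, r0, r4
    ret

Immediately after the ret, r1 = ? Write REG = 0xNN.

prologue: push r0 → mem[0x89]=0x6f, sp=0x89
prologue: push r1 → mem[0x88]=0x71, sp=0x88
body[0] sub  r2, r2, #54 → r2=0xbf
body[1] mov  r0, #0xa9 → r0=0xa9
body[2] xor  r0, r1, r3 → r0=0xa4
body[3] add  r0, r3, r1 → r0=0x46
body[4] add  r1, r3, r2 → r1=0x94
body[5] sub  r2, r0, r4 → r2=0xfd
epilogue: pop r1=0x71, sp=0x89
epilogue: pop r0=0x6f, sp=0x8a
r1 is callee-saved → restored

REG = 0x71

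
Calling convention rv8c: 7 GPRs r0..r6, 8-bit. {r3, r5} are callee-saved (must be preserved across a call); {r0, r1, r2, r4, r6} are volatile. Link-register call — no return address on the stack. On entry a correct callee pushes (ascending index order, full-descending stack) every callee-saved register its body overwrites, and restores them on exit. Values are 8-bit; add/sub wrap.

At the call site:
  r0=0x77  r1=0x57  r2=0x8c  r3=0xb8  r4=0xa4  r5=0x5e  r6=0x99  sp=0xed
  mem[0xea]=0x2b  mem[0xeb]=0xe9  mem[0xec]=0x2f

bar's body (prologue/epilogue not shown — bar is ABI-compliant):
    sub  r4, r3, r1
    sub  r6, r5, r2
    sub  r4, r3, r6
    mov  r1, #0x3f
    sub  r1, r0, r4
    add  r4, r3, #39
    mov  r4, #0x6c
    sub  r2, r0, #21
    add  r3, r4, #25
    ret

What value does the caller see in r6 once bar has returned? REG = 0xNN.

REG = 0xd2

prologue: push r3 → mem[0xec]=0xb8, sp=0xec
body[0] sub  r4, r3, r1 → r4=0x61
body[1] sub  r6, r5, r2 → r6=0xd2
body[2] sub  r4, r3, r6 → r4=0xe6
body[3] mov  r1, #0x3f → r1=0x3f
body[4] sub  r1, r0, r4 → r1=0x91
body[5] add  r4, r3, #39 → r4=0xdf
body[6] mov  r4, #0x6c → r4=0x6c
body[7] sub  r2, r0, #21 → r2=0x62
body[8] add  r3, r4, #25 → r3=0x85
epilogue: pop r3=0xb8, sp=0xed
r6 is caller-saved → body value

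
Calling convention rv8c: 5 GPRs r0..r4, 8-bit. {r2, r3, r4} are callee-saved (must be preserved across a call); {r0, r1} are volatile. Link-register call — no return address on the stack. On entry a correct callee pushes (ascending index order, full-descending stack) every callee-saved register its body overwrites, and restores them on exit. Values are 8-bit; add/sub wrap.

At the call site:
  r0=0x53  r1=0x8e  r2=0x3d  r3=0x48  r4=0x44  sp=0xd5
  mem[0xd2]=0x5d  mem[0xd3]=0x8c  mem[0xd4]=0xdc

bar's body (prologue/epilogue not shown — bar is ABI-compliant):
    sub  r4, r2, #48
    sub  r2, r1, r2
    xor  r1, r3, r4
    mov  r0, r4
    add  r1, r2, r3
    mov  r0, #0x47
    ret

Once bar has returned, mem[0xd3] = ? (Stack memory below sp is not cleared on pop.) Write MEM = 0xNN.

prologue: push r2 -> mem[0xd4]=0x3d, sp=0xd4
prologue: push r4 -> mem[0xd3]=0x44, sp=0xd3
body[0] sub  r4, r2, #48 -> r4=0x0d
body[1] sub  r2, r1, r2 -> r2=0x51
body[2] xor  r1, r3, r4 -> r1=0x45
body[3] mov  r0, r4 -> r0=0x0d
body[4] add  r1, r2, r3 -> r1=0x99
body[5] mov  r0, #0x47 -> r0=0x47
epilogue: pop r4=0x44, sp=0xd4
epilogue: pop r2=0x3d, sp=0xd5
prologue pushed ['r2', 'r4'] at ['0xd4', '0xd3']

MEM = 0x44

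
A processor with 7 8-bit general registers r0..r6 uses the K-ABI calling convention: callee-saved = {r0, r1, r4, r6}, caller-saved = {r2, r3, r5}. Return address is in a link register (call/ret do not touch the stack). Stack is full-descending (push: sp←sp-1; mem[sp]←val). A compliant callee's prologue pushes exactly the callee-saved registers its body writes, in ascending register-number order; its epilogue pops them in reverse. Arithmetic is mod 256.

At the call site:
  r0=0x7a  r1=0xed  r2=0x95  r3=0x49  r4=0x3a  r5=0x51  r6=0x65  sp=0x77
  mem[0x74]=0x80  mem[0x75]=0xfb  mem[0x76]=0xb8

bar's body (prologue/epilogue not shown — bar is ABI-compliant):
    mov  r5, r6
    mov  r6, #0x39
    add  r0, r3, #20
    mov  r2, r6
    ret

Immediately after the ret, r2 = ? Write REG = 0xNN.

prologue: push r0 -> mem[0x76]=0x7a, sp=0x76
prologue: push r6 -> mem[0x75]=0x65, sp=0x75
body[0] mov  r5, r6 -> r5=0x65
body[1] mov  r6, #0x39 -> r6=0x39
body[2] add  r0, r3, #20 -> r0=0x5d
body[3] mov  r2, r6 -> r2=0x39
epilogue: pop r6=0x65, sp=0x76
epilogue: pop r0=0x7a, sp=0x77
r2 is caller-saved -> body value

REG = 0x39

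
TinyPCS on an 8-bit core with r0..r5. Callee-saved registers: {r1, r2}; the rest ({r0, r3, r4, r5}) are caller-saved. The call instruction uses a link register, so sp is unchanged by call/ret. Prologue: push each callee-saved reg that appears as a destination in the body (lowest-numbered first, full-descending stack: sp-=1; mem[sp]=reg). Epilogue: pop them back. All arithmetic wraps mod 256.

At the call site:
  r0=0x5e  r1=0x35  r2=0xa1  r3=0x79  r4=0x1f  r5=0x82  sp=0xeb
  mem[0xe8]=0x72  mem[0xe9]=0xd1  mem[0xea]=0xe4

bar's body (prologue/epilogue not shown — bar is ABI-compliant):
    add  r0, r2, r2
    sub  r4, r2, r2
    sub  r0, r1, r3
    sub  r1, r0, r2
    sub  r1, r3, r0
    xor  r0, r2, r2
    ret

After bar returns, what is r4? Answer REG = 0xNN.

prologue: push r1 → mem[0xea]=0x35, sp=0xea
body[0] add  r0, r2, r2 → r0=0x42
body[1] sub  r4, r2, r2 → r4=0x00
body[2] sub  r0, r1, r3 → r0=0xbc
body[3] sub  r1, r0, r2 → r1=0x1b
body[4] sub  r1, r3, r0 → r1=0xbd
body[5] xor  r0, r2, r2 → r0=0x00
epilogue: pop r1=0x35, sp=0xeb
r4 is caller-saved → body value

REG = 0x00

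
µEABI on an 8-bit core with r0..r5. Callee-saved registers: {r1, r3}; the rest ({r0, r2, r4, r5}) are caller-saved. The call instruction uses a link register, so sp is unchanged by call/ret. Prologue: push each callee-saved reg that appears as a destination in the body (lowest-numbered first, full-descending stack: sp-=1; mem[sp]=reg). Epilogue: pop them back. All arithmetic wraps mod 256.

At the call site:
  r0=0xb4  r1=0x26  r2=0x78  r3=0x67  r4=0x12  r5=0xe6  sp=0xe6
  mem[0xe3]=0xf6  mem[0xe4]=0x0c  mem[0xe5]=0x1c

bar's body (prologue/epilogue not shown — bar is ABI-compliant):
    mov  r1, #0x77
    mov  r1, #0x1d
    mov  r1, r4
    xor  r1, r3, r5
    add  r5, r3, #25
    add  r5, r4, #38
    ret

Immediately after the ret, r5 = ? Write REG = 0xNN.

REG = 0x38

prologue: push r1 -> mem[0xe5]=0x26, sp=0xe5
body[0] mov  r1, #0x77 -> r1=0x77
body[1] mov  r1, #0x1d -> r1=0x1d
body[2] mov  r1, r4 -> r1=0x12
body[3] xor  r1, r3, r5 -> r1=0x81
body[4] add  r5, r3, #25 -> r5=0x80
body[5] add  r5, r4, #38 -> r5=0x38
epilogue: pop r1=0x26, sp=0xe6
r5 is caller-saved -> body value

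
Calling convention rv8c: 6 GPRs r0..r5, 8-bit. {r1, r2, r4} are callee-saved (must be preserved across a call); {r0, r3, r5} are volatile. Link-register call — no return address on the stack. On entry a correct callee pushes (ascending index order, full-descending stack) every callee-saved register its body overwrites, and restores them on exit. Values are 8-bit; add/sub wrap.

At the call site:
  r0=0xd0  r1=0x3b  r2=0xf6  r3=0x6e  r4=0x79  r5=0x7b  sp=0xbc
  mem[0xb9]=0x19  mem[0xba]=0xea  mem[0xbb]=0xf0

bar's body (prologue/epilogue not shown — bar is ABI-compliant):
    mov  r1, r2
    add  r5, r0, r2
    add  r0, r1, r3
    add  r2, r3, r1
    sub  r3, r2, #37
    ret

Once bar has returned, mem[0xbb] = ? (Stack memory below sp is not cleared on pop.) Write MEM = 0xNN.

MEM = 0x3b

prologue: push r1 -> mem[0xbb]=0x3b, sp=0xbb
prologue: push r2 -> mem[0xba]=0xf6, sp=0xba
body[0] mov  r1, r2 -> r1=0xf6
body[1] add  r5, r0, r2 -> r5=0xc6
body[2] add  r0, r1, r3 -> r0=0x64
body[3] add  r2, r3, r1 -> r2=0x64
body[4] sub  r3, r2, #37 -> r3=0x3f
epilogue: pop r2=0xf6, sp=0xbb
epilogue: pop r1=0x3b, sp=0xbc
prologue pushed ['r1', 'r2'] at ['0xbb', '0xba']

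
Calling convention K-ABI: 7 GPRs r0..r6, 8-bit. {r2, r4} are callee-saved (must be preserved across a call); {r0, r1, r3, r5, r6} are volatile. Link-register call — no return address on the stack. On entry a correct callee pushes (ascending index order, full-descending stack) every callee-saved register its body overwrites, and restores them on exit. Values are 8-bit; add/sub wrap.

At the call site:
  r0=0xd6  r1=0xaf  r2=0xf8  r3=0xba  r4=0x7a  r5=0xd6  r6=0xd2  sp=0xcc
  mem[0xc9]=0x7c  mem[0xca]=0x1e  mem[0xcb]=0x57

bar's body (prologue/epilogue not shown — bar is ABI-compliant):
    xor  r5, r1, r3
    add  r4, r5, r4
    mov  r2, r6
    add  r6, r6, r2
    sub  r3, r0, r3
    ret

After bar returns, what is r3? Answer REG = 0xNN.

REG = 0x1c

prologue: push r2 → mem[0xcb]=0xf8, sp=0xcb
prologue: push r4 → mem[0xca]=0x7a, sp=0xca
body[0] xor  r5, r1, r3 → r5=0x15
body[1] add  r4, r5, r4 → r4=0x8f
body[2] mov  r2, r6 → r2=0xd2
body[3] add  r6, r6, r2 → r6=0xa4
body[4] sub  r3, r0, r3 → r3=0x1c
epilogue: pop r4=0x7a, sp=0xcb
epilogue: pop r2=0xf8, sp=0xcc
r3 is caller-saved → body value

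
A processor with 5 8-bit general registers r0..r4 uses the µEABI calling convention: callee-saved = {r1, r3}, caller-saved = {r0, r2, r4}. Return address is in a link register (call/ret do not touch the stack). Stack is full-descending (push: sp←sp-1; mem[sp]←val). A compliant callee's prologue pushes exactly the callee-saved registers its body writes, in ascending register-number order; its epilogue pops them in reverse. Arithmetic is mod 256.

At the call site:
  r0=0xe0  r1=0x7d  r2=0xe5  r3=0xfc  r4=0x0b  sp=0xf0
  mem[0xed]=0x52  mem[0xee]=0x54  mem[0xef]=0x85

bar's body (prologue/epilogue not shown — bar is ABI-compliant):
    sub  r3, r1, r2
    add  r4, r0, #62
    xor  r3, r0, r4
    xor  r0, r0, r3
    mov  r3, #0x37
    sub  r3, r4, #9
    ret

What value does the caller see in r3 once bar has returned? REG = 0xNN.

prologue: push r3 -> mem[0xef]=0xfc, sp=0xef
body[0] sub  r3, r1, r2 -> r3=0x98
body[1] add  r4, r0, #62 -> r4=0x1e
body[2] xor  r3, r0, r4 -> r3=0xfe
body[3] xor  r0, r0, r3 -> r0=0x1e
body[4] mov  r3, #0x37 -> r3=0x37
body[5] sub  r3, r4, #9 -> r3=0x15
epilogue: pop r3=0xfc, sp=0xf0
r3 is callee-saved -> restored

REG = 0xfc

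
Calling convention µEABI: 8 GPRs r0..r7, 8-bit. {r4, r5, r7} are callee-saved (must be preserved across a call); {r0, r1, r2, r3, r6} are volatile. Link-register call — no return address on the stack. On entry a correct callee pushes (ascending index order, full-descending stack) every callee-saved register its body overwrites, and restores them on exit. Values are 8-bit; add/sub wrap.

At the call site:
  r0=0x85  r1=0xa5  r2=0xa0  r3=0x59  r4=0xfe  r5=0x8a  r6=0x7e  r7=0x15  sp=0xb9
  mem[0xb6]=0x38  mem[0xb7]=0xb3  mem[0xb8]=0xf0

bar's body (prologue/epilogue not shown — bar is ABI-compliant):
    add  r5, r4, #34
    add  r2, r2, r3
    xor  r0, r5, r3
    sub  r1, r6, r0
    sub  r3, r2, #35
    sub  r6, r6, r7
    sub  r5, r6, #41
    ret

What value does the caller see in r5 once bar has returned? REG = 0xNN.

REG = 0x8a

prologue: push r5 → mem[0xb8]=0x8a, sp=0xb8
body[0] add  r5, r4, #34 → r5=0x20
body[1] add  r2, r2, r3 → r2=0xf9
body[2] xor  r0, r5, r3 → r0=0x79
body[3] sub  r1, r6, r0 → r1=0x05
body[4] sub  r3, r2, #35 → r3=0xd6
body[5] sub  r6, r6, r7 → r6=0x69
body[6] sub  r5, r6, #41 → r5=0x40
epilogue: pop r5=0x8a, sp=0xb9
r5 is callee-saved → restored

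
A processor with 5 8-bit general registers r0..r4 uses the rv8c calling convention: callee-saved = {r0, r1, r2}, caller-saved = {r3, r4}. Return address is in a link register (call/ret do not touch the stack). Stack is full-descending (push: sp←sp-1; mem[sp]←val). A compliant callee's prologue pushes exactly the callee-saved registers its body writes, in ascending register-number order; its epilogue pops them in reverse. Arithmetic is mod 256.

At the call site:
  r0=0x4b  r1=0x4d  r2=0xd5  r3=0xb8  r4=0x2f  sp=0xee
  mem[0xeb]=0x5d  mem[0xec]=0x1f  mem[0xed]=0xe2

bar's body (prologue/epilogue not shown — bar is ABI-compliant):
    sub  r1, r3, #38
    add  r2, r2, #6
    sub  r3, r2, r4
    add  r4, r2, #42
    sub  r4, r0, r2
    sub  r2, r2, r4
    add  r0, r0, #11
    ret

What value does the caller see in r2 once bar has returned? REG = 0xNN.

prologue: push r0 → mem[0xed]=0x4b, sp=0xed
prologue: push r1 → mem[0xec]=0x4d, sp=0xec
prologue: push r2 → mem[0xeb]=0xd5, sp=0xeb
body[0] sub  r1, r3, #38 → r1=0x92
body[1] add  r2, r2, #6 → r2=0xdb
body[2] sub  r3, r2, r4 → r3=0xac
body[3] add  r4, r2, #42 → r4=0x05
body[4] sub  r4, r0, r2 → r4=0x70
body[5] sub  r2, r2, r4 → r2=0x6b
body[6] add  r0, r0, #11 → r0=0x56
epilogue: pop r2=0xd5, sp=0xec
epilogue: pop r1=0x4d, sp=0xed
epilogue: pop r0=0x4b, sp=0xee
r2 is callee-saved → restored

REG = 0xd5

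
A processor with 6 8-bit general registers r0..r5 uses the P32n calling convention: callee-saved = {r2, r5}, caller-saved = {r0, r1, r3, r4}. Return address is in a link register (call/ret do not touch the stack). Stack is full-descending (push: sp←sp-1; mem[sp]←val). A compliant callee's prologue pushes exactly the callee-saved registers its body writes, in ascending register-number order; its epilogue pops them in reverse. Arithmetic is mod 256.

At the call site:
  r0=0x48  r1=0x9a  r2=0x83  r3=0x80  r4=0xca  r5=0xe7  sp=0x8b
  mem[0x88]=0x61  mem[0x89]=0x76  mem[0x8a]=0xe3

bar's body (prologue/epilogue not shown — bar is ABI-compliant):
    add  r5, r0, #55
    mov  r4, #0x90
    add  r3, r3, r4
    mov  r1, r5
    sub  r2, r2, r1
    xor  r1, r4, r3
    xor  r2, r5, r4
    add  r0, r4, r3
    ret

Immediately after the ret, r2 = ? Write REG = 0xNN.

REG = 0x83

prologue: push r2 → mem[0x8a]=0x83, sp=0x8a
prologue: push r5 → mem[0x89]=0xe7, sp=0x89
body[0] add  r5, r0, #55 → r5=0x7f
body[1] mov  r4, #0x90 → r4=0x90
body[2] add  r3, r3, r4 → r3=0x10
body[3] mov  r1, r5 → r1=0x7f
body[4] sub  r2, r2, r1 → r2=0x04
body[5] xor  r1, r4, r3 → r1=0x80
body[6] xor  r2, r5, r4 → r2=0xef
body[7] add  r0, r4, r3 → r0=0xa0
epilogue: pop r5=0xe7, sp=0x8a
epilogue: pop r2=0x83, sp=0x8b
r2 is callee-saved → restored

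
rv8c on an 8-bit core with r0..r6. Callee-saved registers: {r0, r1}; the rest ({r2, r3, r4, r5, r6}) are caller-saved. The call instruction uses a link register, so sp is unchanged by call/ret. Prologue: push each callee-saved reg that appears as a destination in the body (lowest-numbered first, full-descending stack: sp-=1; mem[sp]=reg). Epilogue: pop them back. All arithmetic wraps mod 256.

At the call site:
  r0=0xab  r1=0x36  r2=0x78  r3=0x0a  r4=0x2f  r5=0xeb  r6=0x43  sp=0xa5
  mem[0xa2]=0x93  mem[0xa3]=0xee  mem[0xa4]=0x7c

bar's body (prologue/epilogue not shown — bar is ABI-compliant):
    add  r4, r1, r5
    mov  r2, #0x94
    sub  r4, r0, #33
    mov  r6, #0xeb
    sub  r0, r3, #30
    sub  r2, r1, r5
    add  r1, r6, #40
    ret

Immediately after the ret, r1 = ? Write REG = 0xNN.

prologue: push r0 -> mem[0xa4]=0xab, sp=0xa4
prologue: push r1 -> mem[0xa3]=0x36, sp=0xa3
body[0] add  r4, r1, r5 -> r4=0x21
body[1] mov  r2, #0x94 -> r2=0x94
body[2] sub  r4, r0, #33 -> r4=0x8a
body[3] mov  r6, #0xeb -> r6=0xeb
body[4] sub  r0, r3, #30 -> r0=0xec
body[5] sub  r2, r1, r5 -> r2=0x4b
body[6] add  r1, r6, #40 -> r1=0x13
epilogue: pop r1=0x36, sp=0xa4
epilogue: pop r0=0xab, sp=0xa5
r1 is callee-saved -> restored

REG = 0x36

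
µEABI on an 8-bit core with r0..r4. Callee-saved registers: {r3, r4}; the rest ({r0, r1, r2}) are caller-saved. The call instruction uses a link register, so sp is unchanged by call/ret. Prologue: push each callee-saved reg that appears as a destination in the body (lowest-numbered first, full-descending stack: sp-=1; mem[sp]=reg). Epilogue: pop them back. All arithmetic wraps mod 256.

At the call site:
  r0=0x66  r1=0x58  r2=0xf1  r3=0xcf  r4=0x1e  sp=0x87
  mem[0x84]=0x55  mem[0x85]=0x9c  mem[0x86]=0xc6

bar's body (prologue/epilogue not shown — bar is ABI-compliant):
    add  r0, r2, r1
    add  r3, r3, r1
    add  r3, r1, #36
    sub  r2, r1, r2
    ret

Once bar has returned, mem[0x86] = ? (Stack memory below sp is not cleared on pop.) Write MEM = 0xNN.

prologue: push r3 -> mem[0x86]=0xcf, sp=0x86
body[0] add  r0, r2, r1 -> r0=0x49
body[1] add  r3, r3, r1 -> r3=0x27
body[2] add  r3, r1, #36 -> r3=0x7c
body[3] sub  r2, r1, r2 -> r2=0x67
epilogue: pop r3=0xcf, sp=0x87
prologue pushed ['r3'] at ['0x86']

MEM = 0xcf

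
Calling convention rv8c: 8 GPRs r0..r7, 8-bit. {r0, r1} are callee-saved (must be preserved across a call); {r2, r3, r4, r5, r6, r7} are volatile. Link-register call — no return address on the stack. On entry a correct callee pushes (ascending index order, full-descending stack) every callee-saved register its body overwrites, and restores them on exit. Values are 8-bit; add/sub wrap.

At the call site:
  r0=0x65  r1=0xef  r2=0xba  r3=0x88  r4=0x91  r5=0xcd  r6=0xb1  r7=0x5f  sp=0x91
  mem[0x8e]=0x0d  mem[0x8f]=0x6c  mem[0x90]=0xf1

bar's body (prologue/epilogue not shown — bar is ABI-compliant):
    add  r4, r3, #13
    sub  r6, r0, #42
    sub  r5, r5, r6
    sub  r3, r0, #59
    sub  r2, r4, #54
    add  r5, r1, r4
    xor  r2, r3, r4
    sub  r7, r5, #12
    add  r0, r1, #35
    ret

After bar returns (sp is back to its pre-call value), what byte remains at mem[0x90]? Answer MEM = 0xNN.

MEM = 0x65

prologue: push r0 -> mem[0x90]=0x65, sp=0x90
body[0] add  r4, r3, #13 -> r4=0x95
body[1] sub  r6, r0, #42 -> r6=0x3b
body[2] sub  r5, r5, r6 -> r5=0x92
body[3] sub  r3, r0, #59 -> r3=0x2a
body[4] sub  r2, r4, #54 -> r2=0x5f
body[5] add  r5, r1, r4 -> r5=0x84
body[6] xor  r2, r3, r4 -> r2=0xbf
body[7] sub  r7, r5, #12 -> r7=0x78
body[8] add  r0, r1, #35 -> r0=0x12
epilogue: pop r0=0x65, sp=0x91
prologue pushed ['r0'] at ['0x90']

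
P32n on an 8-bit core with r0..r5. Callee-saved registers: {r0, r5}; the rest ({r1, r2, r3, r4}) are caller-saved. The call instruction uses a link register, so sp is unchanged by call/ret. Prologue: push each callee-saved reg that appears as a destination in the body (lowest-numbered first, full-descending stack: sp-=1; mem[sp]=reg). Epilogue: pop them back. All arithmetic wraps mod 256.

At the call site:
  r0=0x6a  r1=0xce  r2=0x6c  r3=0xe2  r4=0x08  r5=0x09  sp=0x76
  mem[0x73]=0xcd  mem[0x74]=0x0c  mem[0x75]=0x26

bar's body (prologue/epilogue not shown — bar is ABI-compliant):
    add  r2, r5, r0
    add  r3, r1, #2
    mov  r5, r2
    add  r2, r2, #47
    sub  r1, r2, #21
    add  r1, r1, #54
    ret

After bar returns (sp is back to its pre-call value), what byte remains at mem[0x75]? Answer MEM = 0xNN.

MEM = 0x09

prologue: push r5 -> mem[0x75]=0x09, sp=0x75
body[0] add  r2, r5, r0 -> r2=0x73
body[1] add  r3, r1, #2 -> r3=0xd0
body[2] mov  r5, r2 -> r5=0x73
body[3] add  r2, r2, #47 -> r2=0xa2
body[4] sub  r1, r2, #21 -> r1=0x8d
body[5] add  r1, r1, #54 -> r1=0xc3
epilogue: pop r5=0x09, sp=0x76
prologue pushed ['r5'] at ['0x75']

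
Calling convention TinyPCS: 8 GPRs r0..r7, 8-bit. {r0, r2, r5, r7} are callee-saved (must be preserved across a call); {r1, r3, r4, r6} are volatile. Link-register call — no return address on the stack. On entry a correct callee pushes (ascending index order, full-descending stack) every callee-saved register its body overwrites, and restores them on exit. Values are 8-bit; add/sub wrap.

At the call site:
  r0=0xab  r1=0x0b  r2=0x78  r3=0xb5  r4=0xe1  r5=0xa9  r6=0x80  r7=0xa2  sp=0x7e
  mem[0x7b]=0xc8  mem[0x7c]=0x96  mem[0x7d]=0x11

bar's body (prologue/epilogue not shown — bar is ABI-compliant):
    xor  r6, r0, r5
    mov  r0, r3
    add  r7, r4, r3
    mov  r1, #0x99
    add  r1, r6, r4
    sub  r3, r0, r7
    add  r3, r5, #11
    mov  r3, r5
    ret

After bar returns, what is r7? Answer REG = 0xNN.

REG = 0xa2

prologue: push r0 → mem[0x7d]=0xab, sp=0x7d
prologue: push r7 → mem[0x7c]=0xa2, sp=0x7c
body[0] xor  r6, r0, r5 → r6=0x02
body[1] mov  r0, r3 → r0=0xb5
body[2] add  r7, r4, r3 → r7=0x96
body[3] mov  r1, #0x99 → r1=0x99
body[4] add  r1, r6, r4 → r1=0xe3
body[5] sub  r3, r0, r7 → r3=0x1f
body[6] add  r3, r5, #11 → r3=0xb4
body[7] mov  r3, r5 → r3=0xa9
epilogue: pop r7=0xa2, sp=0x7d
epilogue: pop r0=0xab, sp=0x7e
r7 is callee-saved → restored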